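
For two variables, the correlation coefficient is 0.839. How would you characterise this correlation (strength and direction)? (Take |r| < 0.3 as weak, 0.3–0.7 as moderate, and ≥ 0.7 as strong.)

strong positive

r = 0.839 > 0 so the relationship is positive.
|r| = 0.839, which falls in the strong range.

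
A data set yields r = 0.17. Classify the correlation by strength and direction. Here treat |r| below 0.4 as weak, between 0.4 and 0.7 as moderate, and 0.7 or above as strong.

weak positive

r = 0.17 > 0 so the relationship is positive.
|r| = 0.17, which falls in the weak range.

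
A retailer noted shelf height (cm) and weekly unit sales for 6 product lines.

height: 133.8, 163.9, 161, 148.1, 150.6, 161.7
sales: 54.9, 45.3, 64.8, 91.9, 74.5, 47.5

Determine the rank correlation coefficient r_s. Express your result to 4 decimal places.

-0.6571

Rank height: 1, 6, 4, 2, 3, 5
Rank sales: 3, 1, 4, 6, 5, 2
d = rank(height) − rank(sales): -2, 5, 0, -4, -2, 3; Σd² = 58
ρ = 1 − 6Σd² / [n(n²−1)] = 1 − 6×58 / (6×35) = 1 − 348/210 ≈ -0.6571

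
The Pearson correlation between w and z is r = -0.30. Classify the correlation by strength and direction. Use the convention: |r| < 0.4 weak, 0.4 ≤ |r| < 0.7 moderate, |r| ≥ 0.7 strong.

r = -0.30 < 0 so the relationship is negative.
|r| = 0.30, which falls in the weak range.

weak negative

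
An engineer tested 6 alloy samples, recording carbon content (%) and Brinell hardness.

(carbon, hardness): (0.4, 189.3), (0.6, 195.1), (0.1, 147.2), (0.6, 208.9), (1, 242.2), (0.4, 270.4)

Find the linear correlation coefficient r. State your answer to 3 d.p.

n = 6, Σx = 3.1, Σy = 1253.1, Σx² = 2.05, Σy² = 270982.55, Σxy = 683.2
nΣxy − ΣxΣy = 4099.2 − 3884.61 = 214.59
nΣx² − (Σx)² = 12.3 − 9.61 = 2.69; nΣy² − (Σy)² = 1625895.3 − 1570259.61 = 55635.69
r = 214.59 / √(2.69 × 55635.69) = 214.59 / 386.8592 ≈ 0.555

0.555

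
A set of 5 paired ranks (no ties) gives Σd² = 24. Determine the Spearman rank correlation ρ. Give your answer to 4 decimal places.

-0.2000

ρ = 1 − 6Σd² / [n(n²−1)] = 1 − 6×24 / (5×24)
  = 1 − 144/120 = 1 − 1.20000 ≈ -0.2000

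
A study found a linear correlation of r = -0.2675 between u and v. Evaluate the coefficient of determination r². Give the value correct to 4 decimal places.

r² = (-0.2675)² = 0.0716

0.0716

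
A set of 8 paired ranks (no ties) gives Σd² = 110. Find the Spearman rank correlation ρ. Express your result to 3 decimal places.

-0.310

ρ = 1 − 6Σd² / [n(n²−1)] = 1 − 6×110 / (8×63)
  = 1 − 660/504 = 1 − 1.3095 ≈ -0.310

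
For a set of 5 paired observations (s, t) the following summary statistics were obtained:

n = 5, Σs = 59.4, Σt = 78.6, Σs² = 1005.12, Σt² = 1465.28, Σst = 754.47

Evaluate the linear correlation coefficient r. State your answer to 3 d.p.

r = (nΣst − ΣsΣt) / √[(nΣs² − (Σs)²)(nΣt² − (Σt)²)]
Numerator: 5×754.47 − 59.4×78.6 = -896.49
Denominator: √[(5025.6 − 3528.36)(7326.4 − 6177.96)] = √[1497.24 × 1148.44] = 1311.2934
r = -896.49 / 1311.2934 ≈ -0.684

-0.684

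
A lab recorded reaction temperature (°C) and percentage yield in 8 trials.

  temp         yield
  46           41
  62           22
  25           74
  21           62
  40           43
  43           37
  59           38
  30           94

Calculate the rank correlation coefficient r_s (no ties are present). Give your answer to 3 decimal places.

-0.833

Rank temp: 6, 8, 2, 1, 4, 5, 7, 3
Rank yield: 4, 1, 7, 6, 5, 2, 3, 8
d = rank(temp) − rank(yield): 2, 7, -5, -5, -1, 3, 4, -5; Σd² = 154
ρ = 1 − 6Σd² / [n(n²−1)] = 1 − 6×154 / (8×63) = 1 − 924/504 ≈ -0.833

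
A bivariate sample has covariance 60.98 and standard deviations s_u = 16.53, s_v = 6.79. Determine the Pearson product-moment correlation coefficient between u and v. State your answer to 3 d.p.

r = Cov(u,v) / (s_u · s_v) = 60.98 / (16.53 × 6.79)
  = 60.98 / 112.2387 ≈ 0.543

0.543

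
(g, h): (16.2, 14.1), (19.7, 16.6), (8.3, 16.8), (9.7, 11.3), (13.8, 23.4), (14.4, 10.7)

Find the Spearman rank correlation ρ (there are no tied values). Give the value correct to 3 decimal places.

Rank g: 5, 6, 1, 2, 3, 4
Rank h: 3, 4, 5, 2, 6, 1
d = rank(g) − rank(h): 2, 2, -4, 0, -3, 3; Σd² = 42
ρ = 1 − 6Σd² / [n(n²−1)] = 1 − 6×42 / (6×35) = 1 − 252/210 ≈ -0.200

-0.200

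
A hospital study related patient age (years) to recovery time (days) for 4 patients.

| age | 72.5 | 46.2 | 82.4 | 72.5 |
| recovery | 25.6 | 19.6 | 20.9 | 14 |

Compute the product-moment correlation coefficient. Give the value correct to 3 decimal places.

n = 4, Σx = 273.6, Σy = 80.1, Σx² = 19436.7, Σy² = 1672.33, Σxy = 5498.68
nΣxy − ΣxΣy = 21994.72 − 21915.36 = 79.36
nΣx² − (Σx)² = 77746.8 − 74856.96 = 2889.84; nΣy² − (Σy)² = 6689.32 − 6416.01 = 273.31
r = 79.36 / √(2889.84 × 273.31) = 79.36 / 888.7194 ≈ 0.089

0.089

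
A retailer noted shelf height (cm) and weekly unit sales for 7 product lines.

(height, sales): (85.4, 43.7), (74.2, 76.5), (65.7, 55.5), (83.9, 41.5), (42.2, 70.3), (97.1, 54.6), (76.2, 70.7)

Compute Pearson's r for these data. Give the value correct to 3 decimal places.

-0.517

n = 7, Σx = 524.7, Σy = 412.8, Σx² = 41170.19, Σy² = 25486.18, Σxy = 30192.14
nΣxy − ΣxΣy = 211344.98 − 216596.16 = -5251.18
nΣx² − (Σx)² = 288191.33 − 275310.09 = 12881.24; nΣy² − (Σy)² = 178403.26 − 170403.84 = 7999.42
r = -5251.18 / √(12881.24 × 7999.42) = -5251.18 / 10150.9827 ≈ -0.517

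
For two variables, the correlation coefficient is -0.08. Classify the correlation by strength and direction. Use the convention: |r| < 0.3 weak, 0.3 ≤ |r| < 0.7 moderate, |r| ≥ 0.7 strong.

r = -0.08 < 0 so the relationship is negative.
|r| = 0.08, which falls in the weak range.

weak negative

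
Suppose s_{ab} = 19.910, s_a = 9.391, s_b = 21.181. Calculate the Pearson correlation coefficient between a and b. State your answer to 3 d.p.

0.100

r = Cov(a,b) / (s_a · s_b) = 19.910 / (9.391 × 21.181)
  = 19.910 / 198.9108 ≈ 0.100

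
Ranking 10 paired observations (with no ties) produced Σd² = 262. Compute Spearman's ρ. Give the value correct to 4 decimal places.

-0.5879

ρ = 1 − 6Σd² / [n(n²−1)] = 1 − 6×262 / (10×99)
  = 1 − 1572/990 = 1 − 1.58788 ≈ -0.5879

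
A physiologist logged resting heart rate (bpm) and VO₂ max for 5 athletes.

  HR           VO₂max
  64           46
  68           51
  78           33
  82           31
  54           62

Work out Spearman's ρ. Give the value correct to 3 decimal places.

-0.900

Rank HR: 2, 3, 4, 5, 1
Rank VO₂max: 3, 4, 2, 1, 5
d = rank(HR) − rank(VO₂max): -1, -1, 2, 4, -4; Σd² = 38
ρ = 1 − 6Σd² / [n(n²−1)] = 1 − 6×38 / (5×24) = 1 − 228/120 ≈ -0.900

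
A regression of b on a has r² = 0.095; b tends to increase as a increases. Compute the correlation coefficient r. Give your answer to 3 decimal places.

0.308

|r| = √0.095 = 0.308
The association is positive, so r = 0.308.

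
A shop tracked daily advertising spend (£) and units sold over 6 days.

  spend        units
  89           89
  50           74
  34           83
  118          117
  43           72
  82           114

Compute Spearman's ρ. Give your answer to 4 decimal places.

0.7714

Rank spend: 5, 3, 1, 6, 2, 4
Rank units: 4, 2, 3, 6, 1, 5
d = rank(spend) − rank(units): 1, 1, -2, 0, 1, -1; Σd² = 8
ρ = 1 − 6Σd² / [n(n²−1)] = 1 − 6×8 / (6×35) = 1 − 48/210 ≈ 0.7714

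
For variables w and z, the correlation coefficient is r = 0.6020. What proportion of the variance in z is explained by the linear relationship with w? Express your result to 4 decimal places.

0.3624

r² = (0.6020)² = 0.3624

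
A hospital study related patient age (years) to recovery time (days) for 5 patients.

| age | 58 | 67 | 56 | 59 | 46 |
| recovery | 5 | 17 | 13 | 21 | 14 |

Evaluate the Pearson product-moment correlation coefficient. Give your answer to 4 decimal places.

n = 5, Σx = 286, Σy = 70, Σx² = 16586, Σy² = 1120, Σxy = 4040
nΣxy − ΣxΣy = 20200 − 20020 = 180
nΣx² − (Σx)² = 82930 − 81796 = 1134; nΣy² − (Σy)² = 5600 − 4900 = 700
r = 180 / √(1134 × 700) = 180 / 890.9545 ≈ 0.2020

0.2020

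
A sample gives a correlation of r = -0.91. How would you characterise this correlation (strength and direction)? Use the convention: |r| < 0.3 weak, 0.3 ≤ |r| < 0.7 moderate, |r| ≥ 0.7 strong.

strong negative

r = -0.91 < 0 so the relationship is negative.
|r| = 0.91, which falls in the strong range.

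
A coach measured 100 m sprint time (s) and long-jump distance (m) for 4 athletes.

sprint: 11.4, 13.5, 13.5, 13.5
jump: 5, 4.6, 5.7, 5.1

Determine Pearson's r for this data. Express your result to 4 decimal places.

n = 4, Σx = 51.9, Σy = 20.4, Σx² = 676.71, Σy² = 104.66, Σxy = 264.9
nΣxy − ΣxΣy = 1059.6 − 1058.76 = 0.84
nΣx² − (Σx)² = 2706.84 − 2693.61 = 13.23; nΣy² − (Σy)² = 418.64 − 416.16 = 2.48
r = 0.84 / √(13.23 × 2.48) = 0.84 / 5.7280 ≈ 0.1466

0.1466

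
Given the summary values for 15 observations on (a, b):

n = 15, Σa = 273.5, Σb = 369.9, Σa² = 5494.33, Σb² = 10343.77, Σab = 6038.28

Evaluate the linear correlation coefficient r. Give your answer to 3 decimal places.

-0.897

r = (nΣab − ΣaΣb) / √[(nΣa² − (Σa)²)(nΣb² − (Σb)²)]
Numerator: 15×6038.28 − 273.5×369.9 = -10593.45
Denominator: √[(82414.95 − 74802.25)(155156.55 − 136826.01)] = √[7612.7 × 18330.54] = 11812.9125
r = -10593.45 / 11812.9125 ≈ -0.897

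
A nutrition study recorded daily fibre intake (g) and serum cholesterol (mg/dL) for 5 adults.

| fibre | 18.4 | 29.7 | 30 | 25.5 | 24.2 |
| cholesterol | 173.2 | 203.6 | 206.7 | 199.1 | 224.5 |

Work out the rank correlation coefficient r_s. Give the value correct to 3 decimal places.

Rank fibre: 1, 4, 5, 3, 2
Rank cholesterol: 1, 3, 4, 2, 5
d = rank(fibre) − rank(cholesterol): 0, 1, 1, 1, -3; Σd² = 12
ρ = 1 − 6Σd² / [n(n²−1)] = 1 − 6×12 / (5×24) = 1 − 72/120 ≈ 0.400

0.400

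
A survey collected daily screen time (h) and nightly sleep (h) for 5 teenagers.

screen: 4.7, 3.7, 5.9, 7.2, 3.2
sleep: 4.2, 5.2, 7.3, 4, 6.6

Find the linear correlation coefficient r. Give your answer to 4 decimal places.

n = 5, Σx = 24.7, Σy = 27.3, Σx² = 132.67, Σy² = 157.53, Σxy = 131.97
nΣxy − ΣxΣy = 659.85 − 674.31 = -14.46
nΣx² − (Σx)² = 663.35 − 610.09 = 53.26; nΣy² − (Σy)² = 787.65 − 745.29 = 42.36
r = -14.46 / √(53.26 × 42.36) = -14.46 / 47.4984 ≈ -0.3044

-0.3044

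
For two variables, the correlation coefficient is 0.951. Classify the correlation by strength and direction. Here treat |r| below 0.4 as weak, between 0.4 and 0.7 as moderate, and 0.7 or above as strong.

strong positive

r = 0.951 > 0 so the relationship is positive.
|r| = 0.951, which falls in the strong range.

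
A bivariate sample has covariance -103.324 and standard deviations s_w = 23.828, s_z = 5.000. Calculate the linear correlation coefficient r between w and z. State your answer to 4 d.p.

-0.8672

r = Cov(w,z) / (s_w · s_z) = -103.324 / (23.828 × 5.000)
  = -103.324 / 119.1400 ≈ -0.8672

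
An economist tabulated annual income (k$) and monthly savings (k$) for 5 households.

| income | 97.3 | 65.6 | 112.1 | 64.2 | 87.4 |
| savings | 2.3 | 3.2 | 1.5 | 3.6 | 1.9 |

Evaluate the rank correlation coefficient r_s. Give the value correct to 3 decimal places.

-0.900

Rank income: 4, 2, 5, 1, 3
Rank savings: 3, 4, 1, 5, 2
d = rank(income) − rank(savings): 1, -2, 4, -4, 1; Σd² = 38
ρ = 1 − 6Σd² / [n(n²−1)] = 1 − 6×38 / (5×24) = 1 − 228/120 ≈ -0.900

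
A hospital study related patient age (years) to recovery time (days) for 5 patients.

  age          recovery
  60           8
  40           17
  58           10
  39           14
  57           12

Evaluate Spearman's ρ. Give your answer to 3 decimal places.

Rank age: 5, 2, 4, 1, 3
Rank recovery: 1, 5, 2, 4, 3
d = rank(age) − rank(recovery): 4, -3, 2, -3, 0; Σd² = 38
ρ = 1 − 6Σd² / [n(n²−1)] = 1 − 6×38 / (5×24) = 1 − 228/120 ≈ -0.900

-0.900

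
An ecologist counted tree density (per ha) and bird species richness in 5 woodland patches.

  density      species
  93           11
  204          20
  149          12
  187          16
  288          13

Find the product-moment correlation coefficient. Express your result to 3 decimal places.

0.347

n = 5, Σx = 921, Σy = 72, Σx² = 190379, Σy² = 1090, Σxy = 13627
nΣxy − ΣxΣy = 68135 − 66312 = 1823
nΣx² − (Σx)² = 951895 − 848241 = 103654; nΣy² − (Σy)² = 5450 − 5184 = 266
r = 1823 / √(103654 × 266) = 1823 / 5250.9013 ≈ 0.347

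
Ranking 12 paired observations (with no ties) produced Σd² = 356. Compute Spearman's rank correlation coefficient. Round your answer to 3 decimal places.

ρ = 1 − 6Σd² / [n(n²−1)] = 1 − 6×356 / (12×143)
  = 1 − 2136/1716 = 1 − 1.2448 ≈ -0.245

-0.245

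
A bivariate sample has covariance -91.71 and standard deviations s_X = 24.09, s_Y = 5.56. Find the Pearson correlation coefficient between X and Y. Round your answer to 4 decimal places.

r = Cov(X,Y) / (s_X · s_Y) = -91.71 / (24.09 × 5.56)
  = -91.71 / 133.9404 ≈ -0.6847

-0.6847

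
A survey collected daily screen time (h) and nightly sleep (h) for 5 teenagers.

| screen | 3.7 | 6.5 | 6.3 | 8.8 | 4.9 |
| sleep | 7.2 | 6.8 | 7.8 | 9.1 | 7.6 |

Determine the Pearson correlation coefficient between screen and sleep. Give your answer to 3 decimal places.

0.713

n = 5, Σx = 30.2, Σy = 38.5, Σx² = 197.08, Σy² = 299.49, Σxy = 237.3
nΣxy − ΣxΣy = 1186.5 − 1162.7 = 23.8
nΣx² − (Σx)² = 985.4 − 912.04 = 73.36; nΣy² − (Σy)² = 1497.45 − 1482.25 = 15.2
r = 23.8 / √(73.36 × 15.2) = 23.8 / 33.3927 ≈ 0.713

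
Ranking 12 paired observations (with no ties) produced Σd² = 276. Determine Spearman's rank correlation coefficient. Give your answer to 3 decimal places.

ρ = 1 − 6Σd² / [n(n²−1)] = 1 − 6×276 / (12×143)
  = 1 − 1656/1716 = 1 − 0.9650 ≈ 0.035

0.035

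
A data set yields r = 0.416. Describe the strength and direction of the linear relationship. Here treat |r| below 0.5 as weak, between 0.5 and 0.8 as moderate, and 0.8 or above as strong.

r = 0.416 > 0 so the relationship is positive.
|r| = 0.416, which falls in the weak range.

weak positive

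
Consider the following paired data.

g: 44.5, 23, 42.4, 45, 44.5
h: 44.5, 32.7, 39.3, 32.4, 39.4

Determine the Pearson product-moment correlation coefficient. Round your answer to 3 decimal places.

n = 5, Σg = 199.4, Σh = 188.3, Σg² = 8312.26, Σh² = 7196.15, Σgh = 7609.97
nΣgh − ΣgΣh = 38049.85 − 37547.02 = 502.83
nΣg² − (Σg)² = 41561.3 − 39760.36 = 1800.94; nΣh² − (Σh)² = 35980.75 − 35456.89 = 523.86
r = 502.83 / √(1800.94 × 523.86) = 502.83 / 971.3086 ≈ 0.518

0.518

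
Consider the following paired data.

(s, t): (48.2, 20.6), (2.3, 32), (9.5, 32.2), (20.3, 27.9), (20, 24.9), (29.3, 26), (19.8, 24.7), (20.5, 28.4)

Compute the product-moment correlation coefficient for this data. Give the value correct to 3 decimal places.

-0.896

n = 8, Σs = 169.9, Σt = 216.7, Σs² = 4901.65, Σt² = 5976.27, Σst = 4269.85
nΣst − ΣsΣt = 34158.8 − 36817.33 = -2658.53
nΣs² − (Σs)² = 39213.2 − 28866.01 = 10347.19; nΣt² − (Σt)² = 47810.16 − 46958.89 = 851.27
r = -2658.53 / √(10347.19 × 851.27) = -2658.53 / 2967.8700 ≈ -0.896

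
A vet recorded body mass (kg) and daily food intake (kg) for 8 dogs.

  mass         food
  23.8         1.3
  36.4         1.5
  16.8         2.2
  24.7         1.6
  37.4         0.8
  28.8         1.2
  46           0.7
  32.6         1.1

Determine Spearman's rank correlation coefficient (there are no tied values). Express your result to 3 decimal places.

Rank mass: 2, 6, 1, 3, 7, 4, 8, 5
Rank food: 5, 6, 8, 7, 2, 4, 1, 3
d = rank(mass) − rank(food): -3, 0, -7, -4, 5, 0, 7, 2; Σd² = 152
ρ = 1 − 6Σd² / [n(n²−1)] = 1 − 6×152 / (8×63) = 1 − 912/504 ≈ -0.810

-0.810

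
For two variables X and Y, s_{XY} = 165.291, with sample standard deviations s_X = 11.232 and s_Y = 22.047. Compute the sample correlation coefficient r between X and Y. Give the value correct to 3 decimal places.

0.667

r = Cov(X,Y) / (s_X · s_Y) = 165.291 / (11.232 × 22.047)
  = 165.291 / 247.6319 ≈ 0.667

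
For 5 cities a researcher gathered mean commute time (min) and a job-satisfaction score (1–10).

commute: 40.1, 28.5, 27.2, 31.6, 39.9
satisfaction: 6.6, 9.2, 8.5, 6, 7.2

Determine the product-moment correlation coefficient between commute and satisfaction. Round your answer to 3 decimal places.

n = 5, Σx = 167.3, Σy = 37.5, Σx² = 5750.67, Σy² = 288.29, Σxy = 1234.94
nΣxy − ΣxΣy = 6174.7 − 6273.75 = -99.05
nΣx² − (Σx)² = 28753.35 − 27989.29 = 764.06; nΣy² − (Σy)² = 1441.45 − 1406.25 = 35.2
r = -99.05 / √(764.06 × 35.2) = -99.05 / 163.9967 ≈ -0.604

-0.604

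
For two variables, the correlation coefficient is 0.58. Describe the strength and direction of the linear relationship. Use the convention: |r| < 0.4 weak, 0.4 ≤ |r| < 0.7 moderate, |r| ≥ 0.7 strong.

moderate positive

r = 0.58 > 0 so the relationship is positive.
|r| = 0.58, which falls in the moderate range.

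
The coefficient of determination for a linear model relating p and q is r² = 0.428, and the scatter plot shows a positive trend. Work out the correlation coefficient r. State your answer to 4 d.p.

|r| = √0.428 = 0.6542
The association is positive, so r = 0.6542.

0.6542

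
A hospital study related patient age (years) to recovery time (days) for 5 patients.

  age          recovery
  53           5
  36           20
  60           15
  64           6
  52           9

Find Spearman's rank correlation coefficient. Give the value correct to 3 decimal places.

Rank age: 3, 1, 4, 5, 2
Rank recovery: 1, 5, 4, 2, 3
d = rank(age) − rank(recovery): 2, -4, 0, 3, -1; Σd² = 30
ρ = 1 − 6Σd² / [n(n²−1)] = 1 − 6×30 / (5×24) = 1 − 180/120 ≈ -0.500

-0.500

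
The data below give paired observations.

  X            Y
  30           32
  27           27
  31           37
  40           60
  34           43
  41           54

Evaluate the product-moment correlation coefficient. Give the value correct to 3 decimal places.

0.977

n = 6, ΣX = 203, ΣY = 253, ΣX² = 7027, ΣY² = 11487, ΣXY = 8912
nΣXY − ΣXΣY = 53472 − 51359 = 2113
nΣX² − (ΣX)² = 42162 − 41209 = 953; nΣY² − (ΣY)² = 68922 − 64009 = 4913
r = 2113 / √(953 × 4913) = 2113 / 2163.8135 ≈ 0.977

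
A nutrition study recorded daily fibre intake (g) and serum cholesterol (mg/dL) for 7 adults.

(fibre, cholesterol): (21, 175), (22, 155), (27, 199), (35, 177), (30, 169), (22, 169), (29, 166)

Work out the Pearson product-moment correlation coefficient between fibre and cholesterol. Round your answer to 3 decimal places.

0.245

n = 7, Σx = 186, Σy = 1210, Σx² = 5104, Σy² = 210258, Σxy = 32255
nΣxy − ΣxΣy = 225785 − 225060 = 725
nΣx² − (Σx)² = 35728 − 34596 = 1132; nΣy² − (Σy)² = 1471806 − 1464100 = 7706
r = 725 / √(1132 × 7706) = 725 / 2953.5050 ≈ 0.245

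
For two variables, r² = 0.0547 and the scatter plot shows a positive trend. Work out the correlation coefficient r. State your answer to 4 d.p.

|r| = √0.0547 = 0.2339
The association is positive, so r = 0.2339.

0.2339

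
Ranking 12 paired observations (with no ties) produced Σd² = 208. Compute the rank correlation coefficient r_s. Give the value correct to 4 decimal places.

ρ = 1 − 6Σd² / [n(n²−1)] = 1 − 6×208 / (12×143)
  = 1 − 1248/1716 = 1 − 0.72727 ≈ 0.2727

0.2727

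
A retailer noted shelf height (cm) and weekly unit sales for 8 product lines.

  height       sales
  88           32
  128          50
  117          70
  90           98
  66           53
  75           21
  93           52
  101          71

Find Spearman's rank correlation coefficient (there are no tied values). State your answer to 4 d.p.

0.2619

Rank height: 3, 8, 7, 4, 1, 2, 5, 6
Rank sales: 2, 3, 6, 8, 5, 1, 4, 7
d = rank(height) − rank(sales): 1, 5, 1, -4, -4, 1, 1, -1; Σd² = 62
ρ = 1 − 6Σd² / [n(n²−1)] = 1 − 6×62 / (8×63) = 1 − 372/504 ≈ 0.2619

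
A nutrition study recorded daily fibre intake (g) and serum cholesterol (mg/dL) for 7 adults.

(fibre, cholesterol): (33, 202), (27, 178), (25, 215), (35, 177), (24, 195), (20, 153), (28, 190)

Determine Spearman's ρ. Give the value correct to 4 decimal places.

Rank fibre: 6, 4, 3, 7, 2, 1, 5
Rank cholesterol: 6, 3, 7, 2, 5, 1, 4
d = rank(fibre) − rank(cholesterol): 0, 1, -4, 5, -3, 0, 1; Σd² = 52
ρ = 1 − 6Σd² / [n(n²−1)] = 1 − 6×52 / (7×48) = 1 − 312/336 ≈ 0.0714

0.0714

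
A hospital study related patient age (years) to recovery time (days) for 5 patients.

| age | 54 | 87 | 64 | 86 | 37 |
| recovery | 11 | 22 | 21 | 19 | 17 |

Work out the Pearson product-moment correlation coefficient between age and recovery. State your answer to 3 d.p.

0.566

n = 5, Σx = 328, Σy = 90, Σx² = 23346, Σy² = 1696, Σxy = 6115
nΣxy − ΣxΣy = 30575 − 29520 = 1055
nΣx² − (Σx)² = 116730 − 107584 = 9146; nΣy² − (Σy)² = 8480 − 8100 = 380
r = 1055 / √(9146 × 380) = 1055 / 1864.2639 ≈ 0.566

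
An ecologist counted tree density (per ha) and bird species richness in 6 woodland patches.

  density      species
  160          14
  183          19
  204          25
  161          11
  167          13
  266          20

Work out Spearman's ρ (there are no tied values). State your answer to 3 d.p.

Rank density: 1, 4, 5, 2, 3, 6
Rank species: 3, 4, 6, 1, 2, 5
d = rank(density) − rank(species): -2, 0, -1, 1, 1, 1; Σd² = 8
ρ = 1 − 6Σd² / [n(n²−1)] = 1 − 6×8 / (6×35) = 1 − 48/210 ≈ 0.771

0.771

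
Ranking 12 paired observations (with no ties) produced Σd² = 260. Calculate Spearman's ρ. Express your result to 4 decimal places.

ρ = 1 − 6Σd² / [n(n²−1)] = 1 − 6×260 / (12×143)
  = 1 − 1560/1716 = 1 − 0.90909 ≈ 0.0909

0.0909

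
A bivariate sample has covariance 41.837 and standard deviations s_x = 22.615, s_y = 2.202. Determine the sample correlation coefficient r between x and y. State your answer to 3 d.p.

r = Cov(x,y) / (s_x · s_y) = 41.837 / (22.615 × 2.202)
  = 41.837 / 49.7982 ≈ 0.840

0.840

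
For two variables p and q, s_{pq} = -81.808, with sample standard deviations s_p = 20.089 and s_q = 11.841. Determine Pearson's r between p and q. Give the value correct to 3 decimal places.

-0.344

r = Cov(p,q) / (s_p · s_q) = -81.808 / (20.089 × 11.841)
  = -81.808 / 237.8738 ≈ -0.344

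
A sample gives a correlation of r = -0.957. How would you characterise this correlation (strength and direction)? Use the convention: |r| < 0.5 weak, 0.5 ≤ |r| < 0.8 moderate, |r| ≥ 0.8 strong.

r = -0.957 < 0 so the relationship is negative.
|r| = 0.957, which falls in the strong range.

strong negative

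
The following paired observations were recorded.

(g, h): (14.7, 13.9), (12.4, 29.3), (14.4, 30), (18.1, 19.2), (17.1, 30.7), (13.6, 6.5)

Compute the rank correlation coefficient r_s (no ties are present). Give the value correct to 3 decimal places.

Rank g: 4, 1, 3, 6, 5, 2
Rank h: 2, 4, 5, 3, 6, 1
d = rank(g) − rank(h): 2, -3, -2, 3, -1, 1; Σd² = 28
ρ = 1 − 6Σd² / [n(n²−1)] = 1 − 6×28 / (6×35) = 1 − 168/210 ≈ 0.200

0.200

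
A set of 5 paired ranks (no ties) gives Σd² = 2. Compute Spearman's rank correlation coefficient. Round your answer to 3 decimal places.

0.900

ρ = 1 − 6Σd² / [n(n²−1)] = 1 − 6×2 / (5×24)
  = 1 − 12/120 = 1 − 0.1000 ≈ 0.900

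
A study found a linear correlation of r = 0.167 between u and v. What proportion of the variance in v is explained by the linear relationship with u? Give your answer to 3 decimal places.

r² = (0.167)² = 0.028

0.028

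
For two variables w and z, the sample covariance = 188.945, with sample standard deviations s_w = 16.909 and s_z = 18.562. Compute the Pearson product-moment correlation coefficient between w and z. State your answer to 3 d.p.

r = Cov(w,z) / (s_w · s_z) = 188.945 / (16.909 × 18.562)
  = 188.945 / 313.8649 ≈ 0.602

0.602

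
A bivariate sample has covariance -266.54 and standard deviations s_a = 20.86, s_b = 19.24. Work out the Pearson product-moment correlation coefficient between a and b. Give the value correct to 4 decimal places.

r = Cov(a,b) / (s_a · s_b) = -266.54 / (20.86 × 19.24)
  = -266.54 / 401.3464 ≈ -0.6641

-0.6641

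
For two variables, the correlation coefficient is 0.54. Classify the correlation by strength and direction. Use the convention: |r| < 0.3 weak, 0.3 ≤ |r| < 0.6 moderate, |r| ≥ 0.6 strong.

moderate positive

r = 0.54 > 0 so the relationship is positive.
|r| = 0.54, which falls in the moderate range.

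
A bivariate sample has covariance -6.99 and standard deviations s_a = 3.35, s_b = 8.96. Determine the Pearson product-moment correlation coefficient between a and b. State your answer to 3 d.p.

-0.233

r = Cov(a,b) / (s_a · s_b) = -6.99 / (3.35 × 8.96)
  = -6.99 / 30.0160 ≈ -0.233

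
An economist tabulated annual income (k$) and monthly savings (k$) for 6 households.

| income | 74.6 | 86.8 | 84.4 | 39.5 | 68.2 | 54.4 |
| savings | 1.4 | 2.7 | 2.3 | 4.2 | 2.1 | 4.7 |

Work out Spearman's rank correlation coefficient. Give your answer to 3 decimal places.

-0.429

Rank income: 4, 6, 5, 1, 3, 2
Rank savings: 1, 4, 3, 5, 2, 6
d = rank(income) − rank(savings): 3, 2, 2, -4, 1, -4; Σd² = 50
ρ = 1 − 6Σd² / [n(n²−1)] = 1 − 6×50 / (6×35) = 1 − 300/210 ≈ -0.429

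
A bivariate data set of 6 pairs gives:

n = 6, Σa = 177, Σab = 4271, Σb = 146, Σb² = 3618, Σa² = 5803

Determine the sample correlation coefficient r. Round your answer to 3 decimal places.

r = (nΣab − ΣaΣb) / √[(nΣa² − (Σa)²)(nΣb² − (Σb)²)]
Numerator: 6×4271 − 177×146 = -216
Denominator: √[(34818 − 31329)(21708 − 21316)] = √[3489 × 392] = 1169.4819
r = -216 / 1169.4819 ≈ -0.185

-0.185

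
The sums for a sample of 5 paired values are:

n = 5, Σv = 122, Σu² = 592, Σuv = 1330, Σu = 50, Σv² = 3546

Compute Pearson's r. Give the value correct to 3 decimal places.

0.481

r = (nΣuv − ΣuΣv) / √[(nΣu² − (Σu)²)(nΣv² − (Σv)²)]
Numerator: 5×1330 − 50×122 = 550
Denominator: √[(2960 − 2500)(17730 − 14884)] = √[460 × 2846] = 1144.1853
r = 550 / 1144.1853 ≈ 0.481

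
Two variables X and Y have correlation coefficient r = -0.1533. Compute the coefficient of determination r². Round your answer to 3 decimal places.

0.024

r² = (-0.1533)² = 0.024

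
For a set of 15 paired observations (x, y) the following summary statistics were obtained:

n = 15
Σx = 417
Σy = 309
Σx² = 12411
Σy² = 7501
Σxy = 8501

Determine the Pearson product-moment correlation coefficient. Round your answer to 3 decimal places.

-0.093

r = (nΣxy − ΣxΣy) / √[(nΣx² − (Σx)²)(nΣy² − (Σy)²)]
Numerator: 15×8501 − 417×309 = -1338
Denominator: √[(186165 − 173889)(112515 − 95481)] = √[12276 × 17034] = 14460.6149
r = -1338 / 14460.6149 ≈ -0.093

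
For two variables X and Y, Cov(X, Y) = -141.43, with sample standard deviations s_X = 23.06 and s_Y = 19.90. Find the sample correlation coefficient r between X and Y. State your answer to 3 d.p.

r = Cov(X,Y) / (s_X · s_Y) = -141.43 / (23.06 × 19.90)
  = -141.43 / 458.8940 ≈ -0.308

-0.308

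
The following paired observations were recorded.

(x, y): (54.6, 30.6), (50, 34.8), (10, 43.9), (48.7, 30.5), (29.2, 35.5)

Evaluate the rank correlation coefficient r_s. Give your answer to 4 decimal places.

Rank x: 5, 4, 1, 3, 2
Rank y: 2, 3, 5, 1, 4
d = rank(x) − rank(y): 3, 1, -4, 2, -2; Σd² = 34
ρ = 1 − 6Σd² / [n(n²−1)] = 1 − 6×34 / (5×24) = 1 − 204/120 ≈ -0.7000

-0.7000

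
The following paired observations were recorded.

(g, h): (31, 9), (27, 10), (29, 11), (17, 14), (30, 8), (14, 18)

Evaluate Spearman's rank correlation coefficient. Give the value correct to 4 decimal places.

Rank g: 6, 3, 4, 2, 5, 1
Rank h: 2, 3, 4, 5, 1, 6
d = rank(g) − rank(h): 4, 0, 0, -3, 4, -5; Σd² = 66
ρ = 1 − 6Σd² / [n(n²−1)] = 1 − 6×66 / (6×35) = 1 − 396/210 ≈ -0.8857

-0.8857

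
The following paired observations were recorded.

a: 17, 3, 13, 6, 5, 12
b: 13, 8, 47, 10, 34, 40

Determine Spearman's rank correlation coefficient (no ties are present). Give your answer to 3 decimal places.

0.543

Rank a: 6, 1, 5, 3, 2, 4
Rank b: 3, 1, 6, 2, 4, 5
d = rank(a) − rank(b): 3, 0, -1, 1, -2, -1; Σd² = 16
ρ = 1 − 6Σd² / [n(n²−1)] = 1 − 6×16 / (6×35) = 1 − 96/210 ≈ 0.543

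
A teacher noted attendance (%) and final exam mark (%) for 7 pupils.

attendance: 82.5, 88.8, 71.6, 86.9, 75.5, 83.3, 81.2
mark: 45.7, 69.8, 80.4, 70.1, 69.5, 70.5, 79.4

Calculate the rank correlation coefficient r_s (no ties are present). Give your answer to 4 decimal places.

-0.3214

Rank attendance: 4, 7, 1, 6, 2, 5, 3
Rank mark: 1, 3, 7, 4, 2, 5, 6
d = rank(attendance) − rank(mark): 3, 4, -6, 2, 0, 0, -3; Σd² = 74
ρ = 1 − 6Σd² / [n(n²−1)] = 1 − 6×74 / (7×48) = 1 − 444/336 ≈ -0.3214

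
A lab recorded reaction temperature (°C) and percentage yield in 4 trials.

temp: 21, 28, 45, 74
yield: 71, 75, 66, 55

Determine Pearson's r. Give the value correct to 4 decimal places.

n = 4, Σx = 168, Σy = 267, Σx² = 8726, Σy² = 18047, Σxy = 10631
nΣxy − ΣxΣy = 42524 − 44856 = -2332
nΣx² − (Σx)² = 34904 − 28224 = 6680; nΣy² − (Σy)² = 72188 − 71289 = 899
r = -2332 / √(6680 × 899) = -2332 / 2450.5754 ≈ -0.9516

-0.9516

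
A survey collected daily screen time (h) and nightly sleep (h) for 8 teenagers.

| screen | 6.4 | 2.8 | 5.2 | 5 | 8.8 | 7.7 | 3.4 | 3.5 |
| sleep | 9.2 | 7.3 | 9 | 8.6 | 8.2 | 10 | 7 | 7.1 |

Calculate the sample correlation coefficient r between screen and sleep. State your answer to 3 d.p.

0.708

n = 8, Σx = 42.8, Σy = 66.4, Σx² = 261.38, Σy² = 559.54, Σxy = 366.93
nΣxy − ΣxΣy = 2935.44 − 2841.92 = 93.52
nΣx² − (Σx)² = 2091.04 − 1831.84 = 259.2; nΣy² − (Σy)² = 4476.32 − 4408.96 = 67.36
r = 93.52 / √(259.2 × 67.36) = 93.52 / 132.1352 ≈ 0.708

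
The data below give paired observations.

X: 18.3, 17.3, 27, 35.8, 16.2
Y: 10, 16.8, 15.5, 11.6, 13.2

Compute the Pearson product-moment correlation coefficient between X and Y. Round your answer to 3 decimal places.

n = 5, ΣX = 114.6, ΣY = 67.1, ΣX² = 2907.26, ΣY² = 931.29, ΣXY = 1521.26
nΣXY − ΣXΣY = 7606.3 − 7689.66 = -83.36
nΣX² − (ΣX)² = 14536.3 − 13133.16 = 1403.14; nΣY² − (ΣY)² = 4656.45 − 4502.41 = 154.04
r = -83.36 / √(1403.14 × 154.04) = -83.36 / 464.9083 ≈ -0.179

-0.179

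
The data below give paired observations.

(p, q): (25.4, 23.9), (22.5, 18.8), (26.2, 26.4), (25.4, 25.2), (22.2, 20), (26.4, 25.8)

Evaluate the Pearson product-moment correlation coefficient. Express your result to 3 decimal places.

0.973

n = 6, Σp = 148.1, Σq = 140.1, Σp² = 3672.81, Σq² = 3322.29, Σpq = 3486.94
nΣpq − ΣpΣq = 20921.64 − 20748.81 = 172.83
nΣp² − (Σp)² = 22036.86 − 21933.61 = 103.25; nΣq² − (Σq)² = 19933.74 − 19628.01 = 305.73
r = 172.83 / √(103.25 × 305.73) = 172.83 / 177.6700 ≈ 0.973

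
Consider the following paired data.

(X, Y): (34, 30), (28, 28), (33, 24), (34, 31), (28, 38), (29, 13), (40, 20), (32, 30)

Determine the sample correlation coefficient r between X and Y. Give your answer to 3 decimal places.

n = 8, ΣX = 258, ΣY = 214, ΣX² = 8434, ΣY² = 6134, ΣXY = 6851
nΣXY − ΣXΣY = 54808 − 55212 = -404
nΣX² − (ΣX)² = 67472 − 66564 = 908; nΣY² − (ΣY)² = 49072 − 45796 = 3276
r = -404 / √(908 × 3276) = -404 / 1724.7052 ≈ -0.234

-0.234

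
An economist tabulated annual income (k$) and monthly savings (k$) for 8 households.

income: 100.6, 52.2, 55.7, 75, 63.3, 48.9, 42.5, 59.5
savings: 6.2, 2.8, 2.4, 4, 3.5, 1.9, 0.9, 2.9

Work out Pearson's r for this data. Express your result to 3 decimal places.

0.978

n = 8, Σx = 497.7, Σy = 24.6, Σx² = 33317.29, Σy² = 93.12, Σxy = 1728.82
nΣxy − ΣxΣy = 13830.56 − 12243.42 = 1587.14
nΣx² − (Σx)² = 266538.32 − 247705.29 = 18833.03; nΣy² − (Σy)² = 744.96 − 605.16 = 139.8
r = 1587.14 / √(18833.03 × 139.8) = 1587.14 / 1622.6083 ≈ 0.978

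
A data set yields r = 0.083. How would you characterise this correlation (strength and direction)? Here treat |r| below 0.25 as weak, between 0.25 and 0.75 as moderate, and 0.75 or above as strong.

weak positive

r = 0.083 > 0 so the relationship is positive.
|r| = 0.083, which falls in the weak range.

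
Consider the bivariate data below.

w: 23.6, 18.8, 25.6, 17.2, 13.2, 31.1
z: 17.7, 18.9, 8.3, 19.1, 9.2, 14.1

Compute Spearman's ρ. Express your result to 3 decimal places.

-0.314

Rank w: 4, 3, 5, 2, 1, 6
Rank z: 4, 5, 1, 6, 2, 3
d = rank(w) − rank(z): 0, -2, 4, -4, -1, 3; Σd² = 46
ρ = 1 − 6Σd² / [n(n²−1)] = 1 − 6×46 / (6×35) = 1 − 276/210 ≈ -0.314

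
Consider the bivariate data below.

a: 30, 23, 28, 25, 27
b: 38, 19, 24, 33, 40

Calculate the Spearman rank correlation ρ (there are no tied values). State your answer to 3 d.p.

0.500

Rank a: 5, 1, 4, 2, 3
Rank b: 4, 1, 2, 3, 5
d = rank(a) − rank(b): 1, 0, 2, -1, -2; Σd² = 10
ρ = 1 − 6Σd² / [n(n²−1)] = 1 − 6×10 / (5×24) = 1 − 60/120 ≈ 0.500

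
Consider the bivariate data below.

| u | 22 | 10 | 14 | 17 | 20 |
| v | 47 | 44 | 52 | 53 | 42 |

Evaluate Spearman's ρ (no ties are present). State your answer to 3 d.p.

Rank u: 5, 1, 2, 3, 4
Rank v: 3, 2, 4, 5, 1
d = rank(u) − rank(v): 2, -1, -2, -2, 3; Σd² = 22
ρ = 1 − 6Σd² / [n(n²−1)] = 1 − 6×22 / (5×24) = 1 − 132/120 ≈ -0.100

-0.100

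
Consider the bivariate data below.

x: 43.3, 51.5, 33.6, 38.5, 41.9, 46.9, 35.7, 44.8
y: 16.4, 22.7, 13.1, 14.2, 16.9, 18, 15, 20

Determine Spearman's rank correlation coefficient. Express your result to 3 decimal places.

0.929

Rank x: 5, 8, 1, 3, 4, 7, 2, 6
Rank y: 4, 8, 1, 2, 5, 6, 3, 7
d = rank(x) − rank(y): 1, 0, 0, 1, -1, 1, -1, -1; Σd² = 6
ρ = 1 − 6Σd² / [n(n²−1)] = 1 − 6×6 / (8×63) = 1 − 36/504 ≈ 0.929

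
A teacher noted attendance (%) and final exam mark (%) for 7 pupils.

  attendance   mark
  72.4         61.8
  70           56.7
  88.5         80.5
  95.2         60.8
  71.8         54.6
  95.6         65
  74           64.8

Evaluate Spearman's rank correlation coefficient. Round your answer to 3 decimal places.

0.679

Rank attendance: 3, 1, 5, 6, 2, 7, 4
Rank mark: 4, 2, 7, 3, 1, 6, 5
d = rank(attendance) − rank(mark): -1, -1, -2, 3, 1, 1, -1; Σd² = 18
ρ = 1 − 6Σd² / [n(n²−1)] = 1 − 6×18 / (7×48) = 1 − 108/336 ≈ 0.679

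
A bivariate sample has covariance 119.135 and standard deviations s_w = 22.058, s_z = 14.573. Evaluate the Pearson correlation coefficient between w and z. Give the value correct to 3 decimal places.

0.371

r = Cov(w,z) / (s_w · s_z) = 119.135 / (22.058 × 14.573)
  = 119.135 / 321.4512 ≈ 0.371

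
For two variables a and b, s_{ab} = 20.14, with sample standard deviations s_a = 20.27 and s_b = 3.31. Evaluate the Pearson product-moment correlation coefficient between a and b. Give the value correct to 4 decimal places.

r = Cov(a,b) / (s_a · s_b) = 20.14 / (20.27 × 3.31)
  = 20.14 / 67.0937 ≈ 0.3002

0.3002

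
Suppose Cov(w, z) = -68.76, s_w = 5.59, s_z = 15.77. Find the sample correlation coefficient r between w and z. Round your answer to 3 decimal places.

-0.780

r = Cov(w,z) / (s_w · s_z) = -68.76 / (5.59 × 15.77)
  = -68.76 / 88.1543 ≈ -0.780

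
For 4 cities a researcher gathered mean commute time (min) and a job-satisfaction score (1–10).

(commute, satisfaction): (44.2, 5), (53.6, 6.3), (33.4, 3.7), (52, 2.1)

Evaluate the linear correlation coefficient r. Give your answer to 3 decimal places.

0.166

n = 4, Σx = 183.2, Σy = 17.1, Σx² = 8646.16, Σy² = 82.79, Σxy = 791.46
nΣxy − ΣxΣy = 3165.84 − 3132.72 = 33.12
nΣx² − (Σx)² = 34584.64 − 33562.24 = 1022.4; nΣy² − (Σy)² = 331.16 − 292.41 = 38.75
r = 33.12 / √(1022.4 × 38.75) = 33.12 / 199.0427 ≈ 0.166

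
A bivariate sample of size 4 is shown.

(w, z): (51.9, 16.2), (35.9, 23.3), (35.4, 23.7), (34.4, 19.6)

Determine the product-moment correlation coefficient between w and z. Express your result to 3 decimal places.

-0.814

n = 4, Σw = 157.6, Σz = 82.8, Σw² = 6418.94, Σz² = 1751.18, Σwz = 3190.47
nΣwz − ΣwΣz = 12761.88 − 13049.28 = -287.4
nΣw² − (Σw)² = 25675.76 − 24837.76 = 838; nΣz² − (Σz)² = 7004.72 − 6855.84 = 148.88
r = -287.4 / √(838 × 148.88) = -287.4 / 353.2159 ≈ -0.814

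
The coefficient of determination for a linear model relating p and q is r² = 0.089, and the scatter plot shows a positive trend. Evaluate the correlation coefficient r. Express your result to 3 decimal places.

0.298

|r| = √0.089 = 0.298
The association is positive, so r = 0.298.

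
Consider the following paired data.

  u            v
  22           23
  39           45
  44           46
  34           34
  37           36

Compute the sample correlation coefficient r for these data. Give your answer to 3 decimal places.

0.961

n = 5, Σu = 176, Σv = 184, Σu² = 6466, Σv² = 7122, Σuv = 6773
nΣuv − ΣuΣv = 33865 − 32384 = 1481
nΣu² − (Σu)² = 32330 − 30976 = 1354; nΣv² − (Σv)² = 35610 − 33856 = 1754
r = 1481 / √(1354 × 1754) = 1481 / 1541.0762 ≈ 0.961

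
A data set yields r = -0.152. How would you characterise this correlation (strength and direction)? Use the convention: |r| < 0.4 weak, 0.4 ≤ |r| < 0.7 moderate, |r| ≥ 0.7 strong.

weak negative

r = -0.152 < 0 so the relationship is negative.
|r| = 0.152, which falls in the weak range.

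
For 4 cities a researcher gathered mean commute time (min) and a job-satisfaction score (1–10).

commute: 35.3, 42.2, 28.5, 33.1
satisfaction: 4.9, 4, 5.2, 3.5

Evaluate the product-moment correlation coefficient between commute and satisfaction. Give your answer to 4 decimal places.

-0.4617

n = 4, Σx = 139.1, Σy = 17.6, Σx² = 4934.79, Σy² = 79.3, Σxy = 605.82
nΣxy − ΣxΣy = 2423.28 − 2448.16 = -24.88
nΣx² − (Σx)² = 19739.16 − 19348.81 = 390.35; nΣy² − (Σy)² = 317.2 − 309.76 = 7.44
r = -24.88 / √(390.35 × 7.44) = -24.88 / 53.8907 ≈ -0.4617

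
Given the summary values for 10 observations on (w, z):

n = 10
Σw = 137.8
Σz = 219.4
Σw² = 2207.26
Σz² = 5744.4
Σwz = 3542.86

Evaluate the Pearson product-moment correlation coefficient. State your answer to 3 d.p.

0.970

r = (nΣwz − ΣwΣz) / √[(nΣw² − (Σw)²)(nΣz² − (Σz)²)]
Numerator: 10×3542.86 − 137.8×219.4 = 5195.28
Denominator: √[(22072.6 − 18988.84)(57444 − 48136.36)] = √[3083.76 × 9307.64] = 5357.4740
r = 5195.28 / 5357.4740 ≈ 0.970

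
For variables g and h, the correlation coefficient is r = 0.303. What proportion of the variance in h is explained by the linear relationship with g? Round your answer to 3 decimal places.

r² = (0.303)² = 0.092

0.092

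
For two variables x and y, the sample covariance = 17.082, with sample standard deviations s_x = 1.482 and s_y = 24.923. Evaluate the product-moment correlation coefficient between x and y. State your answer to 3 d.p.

r = Cov(x,y) / (s_x · s_y) = 17.082 / (1.482 × 24.923)
  = 17.082 / 36.9359 ≈ 0.462

0.462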